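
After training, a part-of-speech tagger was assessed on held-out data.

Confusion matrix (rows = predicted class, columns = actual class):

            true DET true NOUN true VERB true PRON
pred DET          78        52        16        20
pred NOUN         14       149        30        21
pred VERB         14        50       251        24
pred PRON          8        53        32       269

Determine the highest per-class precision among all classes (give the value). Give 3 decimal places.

Per-class precision (TP/(TP+FP)):
  DET: TP=78, FP=52+16+20=88 → 78/166 = 0.4699
  NOUN: TP=149, FP=14+30+21=65 → 149/214 = 0.6963
  VERB: TP=251, FP=14+50+24=88 → 251/339 = 0.7404
  PRON: TP=269, FP=8+53+32=93 → 269/362 = 0.7431
Highest is class 'PRON' with precision = 0.743.

0.743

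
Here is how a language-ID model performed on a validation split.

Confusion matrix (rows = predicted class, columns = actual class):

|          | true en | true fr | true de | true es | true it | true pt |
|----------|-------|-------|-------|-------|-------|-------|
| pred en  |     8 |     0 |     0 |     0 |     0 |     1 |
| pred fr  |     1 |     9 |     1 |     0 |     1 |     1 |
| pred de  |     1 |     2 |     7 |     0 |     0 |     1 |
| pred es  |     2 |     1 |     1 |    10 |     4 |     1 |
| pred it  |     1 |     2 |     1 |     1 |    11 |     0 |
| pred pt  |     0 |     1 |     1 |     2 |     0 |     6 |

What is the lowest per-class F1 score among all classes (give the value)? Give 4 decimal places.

0.6000

Per-class F1 score (2·TP/(2·TP+FP+FN)):
  en: TP=8, FP=0+0+0+0+1=1, FN=1+1+2+1+0=5 → 16/22 = 0.72727
  fr: TP=9, FP=1+1+0+1+1=4, FN=0+2+1+2+1=6 → 18/28 = 0.64286
  de: TP=7, FP=1+2+0+0+1=4, FN=0+1+1+1+1=4 → 14/22 = 0.63636
  es: TP=10, FP=2+1+1+4+1=9, FN=0+0+0+1+2=3 → 20/32 = 0.62500
  it: TP=11, FP=1+2+1+1+0=5, FN=0+1+0+4+0=5 → 22/32 = 0.68750
  pt: TP=6, FP=0+1+1+2+0=4, FN=1+1+1+1+0=4 → 12/20 = 0.60000
Lowest is class 'pt' with F1 score = 0.6000.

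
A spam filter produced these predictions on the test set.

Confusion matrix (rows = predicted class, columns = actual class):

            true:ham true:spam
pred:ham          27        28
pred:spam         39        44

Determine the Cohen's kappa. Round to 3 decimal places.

Observed agreement pₒ = trace/N = 71/138 = 0.5145
Expected agreement pₑ = Σ (rowᵢ·colᵢ)/N² = (66·55 + 72·83)/138² = 0.5044
κ = (pₒ − pₑ)/(1 − pₑ) = (0.5145 − 0.5044)/(1 − 0.5044) = 0.020

0.020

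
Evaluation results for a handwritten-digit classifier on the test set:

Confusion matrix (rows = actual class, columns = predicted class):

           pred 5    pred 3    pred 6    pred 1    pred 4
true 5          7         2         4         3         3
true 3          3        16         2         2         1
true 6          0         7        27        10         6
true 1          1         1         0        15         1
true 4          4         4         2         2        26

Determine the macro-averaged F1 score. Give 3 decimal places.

0.587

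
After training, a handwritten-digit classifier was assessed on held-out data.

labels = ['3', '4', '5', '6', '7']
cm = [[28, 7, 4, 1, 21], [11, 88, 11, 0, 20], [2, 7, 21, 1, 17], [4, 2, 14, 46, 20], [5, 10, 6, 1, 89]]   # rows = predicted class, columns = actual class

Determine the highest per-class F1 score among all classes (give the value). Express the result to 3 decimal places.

0.721

Per-class F1 score (2·TP/(2·TP+FP+FN)):
  3: TP=28, FP=7+4+1+21=33, FN=11+2+4+5=22 → 56/111 = 0.5045
  4: TP=88, FP=11+11+0+20=42, FN=7+7+2+10=26 → 176/244 = 0.7213
  5: TP=21, FP=2+7+1+17=27, FN=4+11+14+6=35 → 42/104 = 0.4038
  6: TP=46, FP=4+2+14+20=40, FN=1+0+1+1=3 → 92/135 = 0.6815
  7: TP=89, FP=5+10+6+1=22, FN=21+20+17+20=78 → 178/278 = 0.6403
Highest is class '4' with F1 score = 0.721.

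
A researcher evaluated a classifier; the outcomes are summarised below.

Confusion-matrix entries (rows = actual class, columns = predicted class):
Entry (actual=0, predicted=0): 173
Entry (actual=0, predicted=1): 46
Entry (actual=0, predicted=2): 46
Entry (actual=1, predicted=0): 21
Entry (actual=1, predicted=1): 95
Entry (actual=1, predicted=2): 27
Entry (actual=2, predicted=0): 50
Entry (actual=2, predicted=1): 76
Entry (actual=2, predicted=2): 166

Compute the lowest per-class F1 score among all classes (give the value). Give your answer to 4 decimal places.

0.5278

Per-class F1 score (2·TP/(2·TP+FP+FN)):
  0: TP=173, FP=21+50=71, FN=46+46=92 → 346/509 = 0.67976
  1: TP=95, FP=46+76=122, FN=21+27=48 → 190/360 = 0.52778
  2: TP=166, FP=46+27=73, FN=50+76=126 → 332/531 = 0.62524
Lowest is class '1' with F1 score = 0.5278.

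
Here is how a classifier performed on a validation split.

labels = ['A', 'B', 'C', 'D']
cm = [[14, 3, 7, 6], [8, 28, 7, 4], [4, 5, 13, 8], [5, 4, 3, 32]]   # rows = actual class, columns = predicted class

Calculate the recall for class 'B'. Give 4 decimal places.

recall = TP/(TP+FN).
B: TP=28, FN=8+7+4=19 → 28/47 = 0.59574

0.5957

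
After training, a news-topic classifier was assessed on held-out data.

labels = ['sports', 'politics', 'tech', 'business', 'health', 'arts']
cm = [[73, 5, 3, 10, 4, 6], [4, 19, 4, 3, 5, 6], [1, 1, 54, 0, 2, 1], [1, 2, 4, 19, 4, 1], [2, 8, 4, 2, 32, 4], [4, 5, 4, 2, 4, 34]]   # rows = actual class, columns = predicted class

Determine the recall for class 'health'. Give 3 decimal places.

0.615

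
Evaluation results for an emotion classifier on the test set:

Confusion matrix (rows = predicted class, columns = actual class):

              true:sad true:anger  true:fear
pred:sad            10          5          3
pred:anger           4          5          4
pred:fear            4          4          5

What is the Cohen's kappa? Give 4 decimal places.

Observed agreement pₒ = trace/N = 20/44 = 0.45455
Expected agreement pₑ = Σ (rowᵢ·colᵢ)/N² = (18·18 + 14·13 + 12·13)/44² = 0.34194
κ = (pₒ − pₑ)/(1 − pₑ) = (0.45455 − 0.34194)/(1 − 0.34194) = 0.1711

0.1711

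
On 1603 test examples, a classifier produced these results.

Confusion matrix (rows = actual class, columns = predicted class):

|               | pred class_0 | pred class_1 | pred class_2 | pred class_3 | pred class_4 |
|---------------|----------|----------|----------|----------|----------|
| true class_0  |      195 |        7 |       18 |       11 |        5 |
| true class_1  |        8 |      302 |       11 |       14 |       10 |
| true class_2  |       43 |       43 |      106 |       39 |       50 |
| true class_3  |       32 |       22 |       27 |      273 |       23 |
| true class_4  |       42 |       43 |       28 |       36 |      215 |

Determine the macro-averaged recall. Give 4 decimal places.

Per-class recall (TP/(TP+FN)):
  class_0: TP=195, FN=7+18+11+5=41 → 195/236 = 0.82627
  class_1: TP=302, FN=8+11+14+10=43 → 302/345 = 0.87536
  class_2: TP=106, FN=43+43+39+50=175 → 106/281 = 0.37722
  class_3: TP=273, FN=32+22+27+23=104 → 273/377 = 0.72414
  class_4: TP=215, FN=42+43+28+36=149 → 215/364 = 0.59066
Macro-recall = mean = (0.82627 + 0.87536 + 0.37722 + 0.72414 + 0.59066) / 5 = 0.6787

0.6787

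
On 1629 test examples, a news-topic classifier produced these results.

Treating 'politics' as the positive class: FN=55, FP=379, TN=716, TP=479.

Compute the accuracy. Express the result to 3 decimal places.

Accuracy = (TP+TN)/N = (479+716)/1629 = 0.734

0.734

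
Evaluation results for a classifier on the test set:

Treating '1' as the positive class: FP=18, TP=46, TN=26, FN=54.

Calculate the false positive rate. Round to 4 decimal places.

FPR = FP/(FP+TN) = 18/(18+26) = 0.4091

0.4091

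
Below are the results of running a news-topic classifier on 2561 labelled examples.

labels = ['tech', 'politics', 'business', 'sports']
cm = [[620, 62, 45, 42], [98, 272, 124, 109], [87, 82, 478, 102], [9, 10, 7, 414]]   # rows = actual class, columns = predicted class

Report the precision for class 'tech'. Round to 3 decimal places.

0.762

Take TP from the diagonal, FP from the rest of the 'tech' prediction marginal, FN from the rest of the 'tech' actual marginal.
precision = TP/(TP+FP).
tech: TP=620, FP=98+87+9=194 → 620/814 = 0.7617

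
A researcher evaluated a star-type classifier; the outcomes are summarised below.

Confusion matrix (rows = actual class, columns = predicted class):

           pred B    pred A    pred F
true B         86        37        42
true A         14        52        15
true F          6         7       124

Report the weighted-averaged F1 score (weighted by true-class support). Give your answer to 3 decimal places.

0.677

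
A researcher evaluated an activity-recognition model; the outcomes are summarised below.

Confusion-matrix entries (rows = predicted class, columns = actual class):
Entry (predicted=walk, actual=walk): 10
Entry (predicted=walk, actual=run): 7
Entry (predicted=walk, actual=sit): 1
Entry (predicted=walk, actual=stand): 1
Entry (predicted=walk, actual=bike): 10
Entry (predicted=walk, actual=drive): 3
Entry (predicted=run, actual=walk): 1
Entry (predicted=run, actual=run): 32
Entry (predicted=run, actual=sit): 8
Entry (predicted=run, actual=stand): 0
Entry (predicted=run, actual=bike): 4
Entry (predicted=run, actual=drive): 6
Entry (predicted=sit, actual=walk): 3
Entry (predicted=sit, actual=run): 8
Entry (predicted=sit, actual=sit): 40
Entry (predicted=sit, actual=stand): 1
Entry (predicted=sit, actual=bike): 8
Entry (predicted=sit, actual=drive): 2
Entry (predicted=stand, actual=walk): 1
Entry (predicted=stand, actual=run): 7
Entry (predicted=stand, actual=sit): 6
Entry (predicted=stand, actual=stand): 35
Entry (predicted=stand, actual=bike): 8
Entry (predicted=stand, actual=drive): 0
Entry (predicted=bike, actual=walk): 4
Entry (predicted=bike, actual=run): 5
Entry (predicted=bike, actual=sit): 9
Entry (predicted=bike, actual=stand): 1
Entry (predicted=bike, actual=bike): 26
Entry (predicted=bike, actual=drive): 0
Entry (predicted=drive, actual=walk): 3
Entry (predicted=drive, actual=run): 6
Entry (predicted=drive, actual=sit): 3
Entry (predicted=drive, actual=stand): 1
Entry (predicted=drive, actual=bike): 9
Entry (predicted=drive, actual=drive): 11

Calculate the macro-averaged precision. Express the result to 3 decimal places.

Per-class precision (TP/(TP+FP)):
  walk: TP=10, FP=7+1+1+10+3=22 → 10/32 = 0.3125
  run: TP=32, FP=1+8+0+4+6=19 → 32/51 = 0.6275
  sit: TP=40, FP=3+8+1+8+2=22 → 40/62 = 0.6452
  stand: TP=35, FP=1+7+6+8+0=22 → 35/57 = 0.6140
  bike: TP=26, FP=4+5+9+1+0=19 → 26/45 = 0.5778
  drive: TP=11, FP=3+6+3+1+9=22 → 11/33 = 0.3333
Macro-precision = mean = (0.3125 + 0.6275 + 0.6452 + 0.6140 + 0.5778 + 0.3333) / 6 = 0.518

0.518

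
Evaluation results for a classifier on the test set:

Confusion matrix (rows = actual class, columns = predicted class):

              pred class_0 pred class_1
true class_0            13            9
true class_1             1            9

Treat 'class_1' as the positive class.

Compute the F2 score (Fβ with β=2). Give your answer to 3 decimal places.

0.776

Fβ = (1+β²)·TP / ((1+β²)·TP + β²·FN + FP), with β²=4
= 5·9 / (5·9 + 4·1 + 9) = 0.776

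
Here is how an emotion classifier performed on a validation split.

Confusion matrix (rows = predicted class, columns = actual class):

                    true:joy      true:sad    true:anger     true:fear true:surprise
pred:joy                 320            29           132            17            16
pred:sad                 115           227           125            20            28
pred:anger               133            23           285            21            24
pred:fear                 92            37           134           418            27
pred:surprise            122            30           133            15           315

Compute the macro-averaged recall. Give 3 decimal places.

Per-class recall (TP/(TP+FN)):
  joy: TP=320, FN=115+133+92+122=462 → 320/782 = 0.4092
  sad: TP=227, FN=29+23+37+30=119 → 227/346 = 0.6561
  anger: TP=285, FN=132+125+134+133=524 → 285/809 = 0.3523
  fear: TP=418, FN=17+20+21+15=73 → 418/491 = 0.8513
  surprise: TP=315, FN=16+28+24+27=95 → 315/410 = 0.7683
Macro-recall = mean = (0.4092 + 0.6561 + 0.3523 + 0.8513 + 0.7683) / 5 = 0.607

0.607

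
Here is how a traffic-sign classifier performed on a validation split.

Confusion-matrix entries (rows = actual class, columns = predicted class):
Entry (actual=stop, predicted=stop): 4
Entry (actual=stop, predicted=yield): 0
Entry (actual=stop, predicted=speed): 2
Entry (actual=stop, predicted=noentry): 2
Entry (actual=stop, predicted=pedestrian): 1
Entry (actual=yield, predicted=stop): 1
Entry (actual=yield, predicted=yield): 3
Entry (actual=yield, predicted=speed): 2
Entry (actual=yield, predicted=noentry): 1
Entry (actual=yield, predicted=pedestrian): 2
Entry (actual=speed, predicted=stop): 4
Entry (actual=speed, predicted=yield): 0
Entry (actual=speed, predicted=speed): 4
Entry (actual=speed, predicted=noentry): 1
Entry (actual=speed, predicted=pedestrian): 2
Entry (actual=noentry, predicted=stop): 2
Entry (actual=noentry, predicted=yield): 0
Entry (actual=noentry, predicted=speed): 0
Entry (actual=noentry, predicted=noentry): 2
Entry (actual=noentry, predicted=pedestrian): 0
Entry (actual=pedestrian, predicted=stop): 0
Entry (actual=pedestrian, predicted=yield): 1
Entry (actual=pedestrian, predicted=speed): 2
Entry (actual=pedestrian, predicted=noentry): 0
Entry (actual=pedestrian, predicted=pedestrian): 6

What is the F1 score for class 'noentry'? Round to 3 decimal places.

F1 score = 2·TP/(2·TP+FP+FN).
noentry: TP=2, FP=2+1+1+0=4, FN=2+0+0+0=2 → 4/10 = 0.4000

0.400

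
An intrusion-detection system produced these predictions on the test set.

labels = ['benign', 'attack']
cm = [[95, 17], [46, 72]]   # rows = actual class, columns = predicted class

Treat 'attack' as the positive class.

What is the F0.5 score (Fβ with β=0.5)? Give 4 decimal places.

Fβ = (1+β²)·TP / ((1+β²)·TP + β²·FN + FP), with β²=1/4
= 1.25·72 / (1.25·72 + 0.25·46 + 17) = 0.7595

0.7595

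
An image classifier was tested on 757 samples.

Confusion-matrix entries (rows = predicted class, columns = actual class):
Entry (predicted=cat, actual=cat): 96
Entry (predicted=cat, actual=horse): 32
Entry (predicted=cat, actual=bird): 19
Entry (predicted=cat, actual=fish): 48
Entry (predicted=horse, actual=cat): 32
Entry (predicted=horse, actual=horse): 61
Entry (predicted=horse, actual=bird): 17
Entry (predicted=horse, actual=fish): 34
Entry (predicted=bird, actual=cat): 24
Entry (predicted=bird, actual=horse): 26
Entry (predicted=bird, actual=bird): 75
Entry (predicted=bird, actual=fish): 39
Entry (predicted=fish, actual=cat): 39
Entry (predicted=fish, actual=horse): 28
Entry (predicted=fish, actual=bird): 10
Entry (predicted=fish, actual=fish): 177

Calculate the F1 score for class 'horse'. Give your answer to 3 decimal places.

0.419

Treat 'horse' as positive and all other classes as negative.
F1 score = 2·TP/(2·TP+FP+FN).
horse: TP=61, FP=32+17+34=83, FN=32+26+28=86 → 122/291 = 0.4192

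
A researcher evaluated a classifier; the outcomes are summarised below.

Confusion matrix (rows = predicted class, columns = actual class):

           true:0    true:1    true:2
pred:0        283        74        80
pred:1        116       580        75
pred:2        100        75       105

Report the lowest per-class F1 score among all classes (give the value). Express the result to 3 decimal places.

0.389

Per-class F1 score (2·TP/(2·TP+FP+FN)):
  0: TP=283, FP=74+80=154, FN=116+100=216 → 566/936 = 0.6047
  1: TP=580, FP=116+75=191, FN=74+75=149 → 1160/1500 = 0.7733
  2: TP=105, FP=100+75=175, FN=80+75=155 → 210/540 = 0.3889
Lowest is class '2' with F1 score = 0.389.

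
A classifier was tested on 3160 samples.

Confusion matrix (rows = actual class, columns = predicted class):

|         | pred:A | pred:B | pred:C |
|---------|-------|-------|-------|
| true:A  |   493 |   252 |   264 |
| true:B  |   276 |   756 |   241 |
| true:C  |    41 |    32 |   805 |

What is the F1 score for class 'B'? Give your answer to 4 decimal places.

0.6537

Take TP from the diagonal, FP from the rest of the 'B' prediction marginal, FN from the rest of the 'B' actual marginal.
F1 score = 2·TP/(2·TP+FP+FN).
B: TP=756, FP=252+32=284, FN=276+241=517 → 1512/2313 = 0.65370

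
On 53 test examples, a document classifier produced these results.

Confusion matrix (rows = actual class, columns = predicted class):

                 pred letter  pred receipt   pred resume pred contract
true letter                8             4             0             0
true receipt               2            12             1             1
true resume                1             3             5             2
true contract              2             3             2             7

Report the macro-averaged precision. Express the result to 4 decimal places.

0.6215

Per-class precision (TP/(TP+FP)):
  letter: TP=8, FP=2+1+2=5 → 8/13 = 0.61538
  receipt: TP=12, FP=4+3+3=10 → 12/22 = 0.54545
  resume: TP=5, FP=0+1+2=3 → 5/8 = 0.62500
  contract: TP=7, FP=0+1+2=3 → 7/10 = 0.70000
Macro-precision = mean = (0.61538 + 0.54545 + 0.62500 + 0.70000) / 4 = 0.6215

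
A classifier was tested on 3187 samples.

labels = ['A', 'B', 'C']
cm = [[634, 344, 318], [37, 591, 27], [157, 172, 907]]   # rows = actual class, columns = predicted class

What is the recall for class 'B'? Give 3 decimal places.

0.902

Treat 'B' as positive and all other classes as negative.
recall = TP/(TP+FN).
B: TP=591, FN=37+27=64 → 591/655 = 0.9023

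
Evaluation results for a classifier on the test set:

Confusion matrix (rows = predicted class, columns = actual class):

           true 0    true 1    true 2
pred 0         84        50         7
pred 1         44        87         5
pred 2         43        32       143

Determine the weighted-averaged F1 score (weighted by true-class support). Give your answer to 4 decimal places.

Per-class F1 score (2·TP/(2·TP+FP+FN)):
  0: TP=84, FP=50+7=57, FN=44+43=87 → 168/312 = 0.53846
  1: TP=87, FP=44+5=49, FN=50+32=82 → 174/305 = 0.57049
  2: TP=143, FP=43+32=75, FN=7+5=12 → 286/373 = 0.76676
Weighted-F1 score = Σ (supportᵢ/N)·F1 scoreᵢ with N=495: (171/495)·0.53846 + (169/495)·0.57049 + (155/495)·0.76676 = 0.6209

0.6209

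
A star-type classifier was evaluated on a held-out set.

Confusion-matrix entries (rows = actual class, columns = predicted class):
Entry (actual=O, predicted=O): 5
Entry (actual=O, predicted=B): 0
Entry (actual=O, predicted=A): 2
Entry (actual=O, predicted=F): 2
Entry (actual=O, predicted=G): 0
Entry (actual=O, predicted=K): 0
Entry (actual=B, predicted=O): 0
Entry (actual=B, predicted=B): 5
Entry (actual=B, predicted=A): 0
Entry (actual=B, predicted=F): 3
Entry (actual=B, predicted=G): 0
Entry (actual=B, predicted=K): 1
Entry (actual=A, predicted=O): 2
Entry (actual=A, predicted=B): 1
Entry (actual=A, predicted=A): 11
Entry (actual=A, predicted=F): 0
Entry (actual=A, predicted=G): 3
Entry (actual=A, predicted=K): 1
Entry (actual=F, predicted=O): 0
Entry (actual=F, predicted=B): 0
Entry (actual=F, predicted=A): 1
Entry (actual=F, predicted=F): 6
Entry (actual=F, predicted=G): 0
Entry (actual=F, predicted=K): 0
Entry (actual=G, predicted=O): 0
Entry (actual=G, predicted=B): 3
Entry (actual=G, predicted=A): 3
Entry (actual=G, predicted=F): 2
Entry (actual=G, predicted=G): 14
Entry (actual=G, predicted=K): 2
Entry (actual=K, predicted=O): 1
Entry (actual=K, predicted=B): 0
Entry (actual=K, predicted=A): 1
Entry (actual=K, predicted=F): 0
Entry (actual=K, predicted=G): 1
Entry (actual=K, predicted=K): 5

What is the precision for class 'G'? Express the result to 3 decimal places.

precision = TP/(TP+FP).
G: TP=14, FP=0+0+3+0+1=4 → 14/18 = 0.7778

0.778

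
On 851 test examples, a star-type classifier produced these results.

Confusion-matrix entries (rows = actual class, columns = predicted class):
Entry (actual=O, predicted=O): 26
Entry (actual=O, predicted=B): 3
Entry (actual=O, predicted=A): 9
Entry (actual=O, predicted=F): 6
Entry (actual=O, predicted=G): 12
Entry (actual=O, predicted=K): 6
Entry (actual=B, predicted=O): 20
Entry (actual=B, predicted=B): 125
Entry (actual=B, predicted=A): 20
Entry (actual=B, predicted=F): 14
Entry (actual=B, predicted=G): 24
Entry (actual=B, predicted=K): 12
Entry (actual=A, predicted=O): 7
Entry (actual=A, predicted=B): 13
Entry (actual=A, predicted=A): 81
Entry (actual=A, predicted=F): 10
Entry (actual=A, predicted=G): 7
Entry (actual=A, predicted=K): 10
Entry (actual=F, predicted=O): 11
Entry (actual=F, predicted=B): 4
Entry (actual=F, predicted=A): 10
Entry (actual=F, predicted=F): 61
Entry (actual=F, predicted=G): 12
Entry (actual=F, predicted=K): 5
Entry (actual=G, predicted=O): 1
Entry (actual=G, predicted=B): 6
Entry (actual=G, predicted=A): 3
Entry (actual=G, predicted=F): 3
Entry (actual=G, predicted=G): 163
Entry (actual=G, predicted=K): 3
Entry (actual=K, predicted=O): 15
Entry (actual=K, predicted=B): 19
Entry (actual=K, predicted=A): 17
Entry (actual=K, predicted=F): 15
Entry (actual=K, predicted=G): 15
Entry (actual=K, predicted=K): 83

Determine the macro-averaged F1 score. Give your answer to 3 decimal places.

Per-class F1 score (2·TP/(2·TP+FP+FN)):
  O: TP=26, FP=20+7+11+1+15=54, FN=3+9+6+12+6=36 → 52/142 = 0.3662
  B: TP=125, FP=3+13+4+6+19=45, FN=20+20+14+24+12=90 → 250/385 = 0.6494
  A: TP=81, FP=9+20+10+3+17=59, FN=7+13+10+7+10=47 → 162/268 = 0.6045
  F: TP=61, FP=6+14+10+3+15=48, FN=11+4+10+12+5=42 → 122/212 = 0.5755
  G: TP=163, FP=12+24+7+12+15=70, FN=1+6+3+3+3=16 → 326/412 = 0.7913
  K: TP=83, FP=6+12+10+5+3=36, FN=15+19+17+15+15=81 → 166/283 = 0.5866
Macro-F1 score = mean = (0.3662 + 0.6494 + 0.6045 + 0.5755 + 0.7913 + 0.5866) / 6 = 0.596

0.596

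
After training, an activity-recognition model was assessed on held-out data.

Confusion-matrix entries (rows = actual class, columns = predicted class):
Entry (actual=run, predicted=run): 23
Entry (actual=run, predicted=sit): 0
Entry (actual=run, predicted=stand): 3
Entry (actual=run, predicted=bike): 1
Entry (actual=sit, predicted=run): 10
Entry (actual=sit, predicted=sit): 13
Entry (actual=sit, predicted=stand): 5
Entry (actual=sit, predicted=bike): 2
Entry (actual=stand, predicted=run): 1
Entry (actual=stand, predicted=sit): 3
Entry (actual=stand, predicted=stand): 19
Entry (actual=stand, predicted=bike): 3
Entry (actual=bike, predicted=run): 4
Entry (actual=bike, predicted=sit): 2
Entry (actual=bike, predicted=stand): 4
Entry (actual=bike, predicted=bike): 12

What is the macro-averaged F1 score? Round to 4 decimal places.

Per-class F1 score (2·TP/(2·TP+FP+FN)):
  run: TP=23, FP=10+1+4=15, FN=0+3+1=4 → 46/65 = 0.70769
  sit: TP=13, FP=0+3+2=5, FN=10+5+2=17 → 26/48 = 0.54167
  stand: TP=19, FP=3+5+4=12, FN=1+3+3=7 → 38/57 = 0.66667
  bike: TP=12, FP=1+2+3=6, FN=4+2+4=10 → 24/40 = 0.60000
Macro-F1 score = mean = (0.70769 + 0.54167 + 0.66667 + 0.60000) / 4 = 0.6290

0.6290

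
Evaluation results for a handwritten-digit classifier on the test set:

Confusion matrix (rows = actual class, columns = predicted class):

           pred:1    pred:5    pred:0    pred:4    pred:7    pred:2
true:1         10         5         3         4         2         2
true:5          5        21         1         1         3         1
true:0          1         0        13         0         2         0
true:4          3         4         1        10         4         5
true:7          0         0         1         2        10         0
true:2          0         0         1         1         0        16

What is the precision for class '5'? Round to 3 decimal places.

0.700

One-vs-rest for '5': TP = diagonal; FP = other classes predicted '5'; FN = '5' predicted as other.
precision = TP/(TP+FP).
5: TP=21, FP=5+0+4+0+0=9 → 21/30 = 0.7000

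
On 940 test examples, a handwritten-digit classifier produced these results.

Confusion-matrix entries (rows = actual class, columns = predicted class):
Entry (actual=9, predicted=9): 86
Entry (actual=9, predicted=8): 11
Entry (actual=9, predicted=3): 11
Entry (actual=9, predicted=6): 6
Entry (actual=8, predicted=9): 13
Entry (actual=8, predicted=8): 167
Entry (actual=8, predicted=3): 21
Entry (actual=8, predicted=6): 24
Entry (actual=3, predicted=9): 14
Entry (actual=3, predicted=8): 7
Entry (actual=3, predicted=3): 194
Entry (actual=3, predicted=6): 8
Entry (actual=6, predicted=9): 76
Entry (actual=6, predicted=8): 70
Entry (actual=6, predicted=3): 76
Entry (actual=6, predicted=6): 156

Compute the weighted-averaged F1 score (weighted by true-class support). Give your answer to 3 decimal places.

0.630

Per-class F1 score (2·TP/(2·TP+FP+FN)):
  9: TP=86, FP=13+14+76=103, FN=11+11+6=28 → 172/303 = 0.5677
  8: TP=167, FP=11+7+70=88, FN=13+21+24=58 → 334/480 = 0.6958
  3: TP=194, FP=11+21+76=108, FN=14+7+8=29 → 388/525 = 0.7390
  6: TP=156, FP=6+24+8=38, FN=76+70+76=222 → 312/572 = 0.5455
Weighted-F1 score = Σ (supportᵢ/N)·F1 scoreᵢ with N=940: (114/940)·0.5677 + (225/940)·0.6958 + (223/940)·0.7390 + (378/940)·0.5455 = 0.630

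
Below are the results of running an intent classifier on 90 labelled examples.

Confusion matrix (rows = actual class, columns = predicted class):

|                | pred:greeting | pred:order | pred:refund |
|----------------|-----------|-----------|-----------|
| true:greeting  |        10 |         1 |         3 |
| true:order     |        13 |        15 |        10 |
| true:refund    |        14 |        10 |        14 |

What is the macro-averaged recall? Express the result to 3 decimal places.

0.492

Per-class recall (TP/(TP+FN)):
  greeting: TP=10, FN=1+3=4 → 10/14 = 0.7143
  order: TP=15, FN=13+10=23 → 15/38 = 0.3947
  refund: TP=14, FN=14+10=24 → 14/38 = 0.3684
Macro-recall = mean = (0.7143 + 0.3947 + 0.3684) / 3 = 0.492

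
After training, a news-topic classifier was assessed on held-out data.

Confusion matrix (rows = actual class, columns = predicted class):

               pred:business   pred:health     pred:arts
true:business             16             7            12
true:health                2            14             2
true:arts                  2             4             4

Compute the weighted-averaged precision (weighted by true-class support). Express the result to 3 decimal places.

0.640

Per-class precision (TP/(TP+FP)):
  business: TP=16, FP=2+2=4 → 16/20 = 0.8000
  health: TP=14, FP=7+4=11 → 14/25 = 0.5600
  arts: TP=4, FP=12+2=14 → 4/18 = 0.2222
Weighted-precision = Σ (supportᵢ/N)·precisionᵢ with N=63: (35/63)·0.8000 + (18/63)·0.5600 + (10/63)·0.2222 = 0.640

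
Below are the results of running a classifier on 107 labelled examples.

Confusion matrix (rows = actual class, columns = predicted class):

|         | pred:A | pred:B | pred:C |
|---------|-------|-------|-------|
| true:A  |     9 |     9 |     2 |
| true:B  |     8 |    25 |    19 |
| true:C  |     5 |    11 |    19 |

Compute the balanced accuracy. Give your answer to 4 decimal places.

0.4912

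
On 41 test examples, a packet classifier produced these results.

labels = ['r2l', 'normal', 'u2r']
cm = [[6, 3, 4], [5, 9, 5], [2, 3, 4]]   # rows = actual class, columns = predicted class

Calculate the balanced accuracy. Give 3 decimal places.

0.460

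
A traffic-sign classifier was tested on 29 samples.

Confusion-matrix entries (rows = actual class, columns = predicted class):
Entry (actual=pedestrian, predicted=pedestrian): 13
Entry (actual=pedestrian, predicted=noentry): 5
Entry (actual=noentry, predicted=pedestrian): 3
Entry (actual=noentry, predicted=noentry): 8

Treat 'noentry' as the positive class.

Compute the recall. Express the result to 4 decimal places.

Recall = TP/(TP+FN) = 8/(8+3) = 8/11 = 0.7273

0.7273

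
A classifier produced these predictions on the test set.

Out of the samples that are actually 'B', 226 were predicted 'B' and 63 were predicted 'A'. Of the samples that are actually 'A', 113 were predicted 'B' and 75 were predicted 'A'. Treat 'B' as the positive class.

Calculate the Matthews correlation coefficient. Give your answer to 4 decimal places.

MCC = (TP·TN − FP·FN) / √((TP+FP)(TP+FN)(TN+FP)(TN+FN))
Numerator = 226·75 − 113·63 = 9831
Denominator = √(339·289·188·138) = √2541759624 = 50415.8668
MCC = 9831 / 50415.8668 = 0.1950

0.1950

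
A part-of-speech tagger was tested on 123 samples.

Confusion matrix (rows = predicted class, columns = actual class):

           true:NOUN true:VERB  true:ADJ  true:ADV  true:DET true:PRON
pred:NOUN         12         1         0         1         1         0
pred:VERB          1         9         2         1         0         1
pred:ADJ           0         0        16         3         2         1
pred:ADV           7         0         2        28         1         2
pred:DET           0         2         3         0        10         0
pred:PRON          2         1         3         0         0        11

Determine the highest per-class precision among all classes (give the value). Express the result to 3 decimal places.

0.800

Per-class precision (TP/(TP+FP)):
  NOUN: TP=12, FP=1+0+1+1+0=3 → 12/15 = 0.8000
  VERB: TP=9, FP=1+2+1+0+1=5 → 9/14 = 0.6429
  ADJ: TP=16, FP=0+0+3+2+1=6 → 16/22 = 0.7273
  ADV: TP=28, FP=7+0+2+1+2=12 → 28/40 = 0.7000
  DET: TP=10, FP=0+2+3+0+0=5 → 10/15 = 0.6667
  PRON: TP=11, FP=2+1+3+0+0=6 → 11/17 = 0.6471
Highest is class 'NOUN' with precision = 0.800.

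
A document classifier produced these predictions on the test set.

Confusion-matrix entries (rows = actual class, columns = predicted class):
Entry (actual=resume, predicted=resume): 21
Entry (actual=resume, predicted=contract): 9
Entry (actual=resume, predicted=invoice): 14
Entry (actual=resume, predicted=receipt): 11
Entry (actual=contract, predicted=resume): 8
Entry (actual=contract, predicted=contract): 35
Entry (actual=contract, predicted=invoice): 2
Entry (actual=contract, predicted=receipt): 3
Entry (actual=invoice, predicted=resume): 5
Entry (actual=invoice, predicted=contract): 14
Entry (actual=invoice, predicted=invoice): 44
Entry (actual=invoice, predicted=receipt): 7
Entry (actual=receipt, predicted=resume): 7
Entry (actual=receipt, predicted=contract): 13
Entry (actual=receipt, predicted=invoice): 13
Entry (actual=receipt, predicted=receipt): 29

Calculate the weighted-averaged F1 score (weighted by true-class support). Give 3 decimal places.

0.542

Per-class F1 score (2·TP/(2·TP+FP+FN)):
  resume: TP=21, FP=8+5+7=20, FN=9+14+11=34 → 42/96 = 0.4375
  contract: TP=35, FP=9+14+13=36, FN=8+2+3=13 → 70/119 = 0.5882
  invoice: TP=44, FP=14+2+13=29, FN=5+14+7=26 → 88/143 = 0.6154
  receipt: TP=29, FP=11+3+7=21, FN=7+13+13=33 → 58/112 = 0.5179
Weighted-F1 score = Σ (supportᵢ/N)·F1 scoreᵢ with N=235: (55/235)·0.4375 + (48/235)·0.5882 + (70/235)·0.6154 + (62/235)·0.5179 = 0.542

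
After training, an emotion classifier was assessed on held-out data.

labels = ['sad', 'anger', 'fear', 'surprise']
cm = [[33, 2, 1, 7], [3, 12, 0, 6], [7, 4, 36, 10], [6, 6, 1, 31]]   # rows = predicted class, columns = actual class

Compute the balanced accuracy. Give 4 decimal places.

0.6737

Balanced accuracy = mean of per-class recall.
  sad: recall = 33/49 = 0.67347
  anger: recall = 12/24 = 0.50000
  fear: recall = 36/38 = 0.94737
  surprise: recall = 31/54 = 0.57407
Mean = (0.67347 + 0.50000 + 0.94737 + 0.57407) / 4 = 0.6737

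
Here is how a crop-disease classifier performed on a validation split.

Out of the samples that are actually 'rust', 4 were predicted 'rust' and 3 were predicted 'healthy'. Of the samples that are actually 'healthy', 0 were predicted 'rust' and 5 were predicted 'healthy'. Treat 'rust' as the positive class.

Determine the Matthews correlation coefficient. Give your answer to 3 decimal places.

0.598

MCC = (TP·TN − FP·FN) / √((TP+FP)(TP+FN)(TN+FP)(TN+FN))
Numerator = 4·5 − 0·3 = 20
Denominator = √(4·7·5·8) = √1120 = 33.4664
MCC = 20 / 33.4664 = 0.598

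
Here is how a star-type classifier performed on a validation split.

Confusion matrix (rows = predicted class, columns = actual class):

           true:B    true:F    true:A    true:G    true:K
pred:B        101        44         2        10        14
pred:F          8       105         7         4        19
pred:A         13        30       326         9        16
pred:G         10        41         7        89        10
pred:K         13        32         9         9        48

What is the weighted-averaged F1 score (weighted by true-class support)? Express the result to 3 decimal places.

0.675

Per-class F1 score (2·TP/(2·TP+FP+FN)):
  B: TP=101, FP=44+2+10+14=70, FN=8+13+10+13=44 → 202/316 = 0.6392
  F: TP=105, FP=8+7+4+19=38, FN=44+30+41+32=147 → 210/395 = 0.5316
  A: TP=326, FP=13+30+9+16=68, FN=2+7+7+9=25 → 652/745 = 0.8752
  G: TP=89, FP=10+41+7+10=68, FN=10+4+9+9=32 → 178/278 = 0.6403
  K: TP=48, FP=13+32+9+9=63, FN=14+19+16+10=59 → 96/218 = 0.4404
Weighted-F1 score = Σ (supportᵢ/N)·F1 scoreᵢ with N=976: (145/976)·0.6392 + (252/976)·0.5316 + (351/976)·0.8752 + (121/976)·0.6403 + (107/976)·0.4404 = 0.675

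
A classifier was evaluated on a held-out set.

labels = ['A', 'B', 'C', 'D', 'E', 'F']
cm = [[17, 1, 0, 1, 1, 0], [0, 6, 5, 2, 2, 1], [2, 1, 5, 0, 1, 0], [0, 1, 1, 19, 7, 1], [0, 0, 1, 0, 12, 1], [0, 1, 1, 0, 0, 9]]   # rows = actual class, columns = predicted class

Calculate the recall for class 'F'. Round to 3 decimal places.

0.818

Treat 'F' as positive and all other classes as negative.
recall = TP/(TP+FN).
F: TP=9, FN=0+1+1+0+0=2 → 9/11 = 0.8182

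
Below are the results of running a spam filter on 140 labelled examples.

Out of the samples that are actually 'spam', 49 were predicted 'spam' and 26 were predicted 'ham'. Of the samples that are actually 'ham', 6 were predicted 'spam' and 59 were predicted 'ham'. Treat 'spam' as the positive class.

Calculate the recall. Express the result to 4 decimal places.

Recall = TP/(TP+FN) = 49/(49+26) = 49/75 = 0.6533

0.6533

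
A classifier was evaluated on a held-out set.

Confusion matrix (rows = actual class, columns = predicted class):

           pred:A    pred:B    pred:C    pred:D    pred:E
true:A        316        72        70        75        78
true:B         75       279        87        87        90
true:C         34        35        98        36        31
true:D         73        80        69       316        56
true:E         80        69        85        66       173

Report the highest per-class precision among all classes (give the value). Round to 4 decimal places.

0.5467

Per-class precision (TP/(TP+FP)):
  A: TP=316, FP=75+34+73+80=262 → 316/578 = 0.54671
  B: TP=279, FP=72+35+80+69=256 → 279/535 = 0.52150
  C: TP=98, FP=70+87+69+85=311 → 98/409 = 0.23961
  D: TP=316, FP=75+87+36+66=264 → 316/580 = 0.54483
  E: TP=173, FP=78+90+31+56=255 → 173/428 = 0.40421
Highest is class 'A' with precision = 0.5467.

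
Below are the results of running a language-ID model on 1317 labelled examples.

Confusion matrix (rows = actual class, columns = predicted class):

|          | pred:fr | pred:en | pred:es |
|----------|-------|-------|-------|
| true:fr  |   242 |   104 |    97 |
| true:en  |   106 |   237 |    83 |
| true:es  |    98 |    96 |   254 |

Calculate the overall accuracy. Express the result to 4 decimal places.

0.5566

Accuracy = trace / total = (242+237+254=733) / 1317 = 733/1317 = 0.5566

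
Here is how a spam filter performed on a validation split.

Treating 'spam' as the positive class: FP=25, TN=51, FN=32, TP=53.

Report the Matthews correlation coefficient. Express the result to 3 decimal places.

0.294

MCC = (TP·TN − FP·FN) / √((TP+FP)(TP+FN)(TN+FP)(TN+FN))
Numerator = 53·51 − 25·32 = 1903
Denominator = √(78·85·76·83) = √41822040 = 6466.9962
MCC = 1903 / 6466.9962 = 0.294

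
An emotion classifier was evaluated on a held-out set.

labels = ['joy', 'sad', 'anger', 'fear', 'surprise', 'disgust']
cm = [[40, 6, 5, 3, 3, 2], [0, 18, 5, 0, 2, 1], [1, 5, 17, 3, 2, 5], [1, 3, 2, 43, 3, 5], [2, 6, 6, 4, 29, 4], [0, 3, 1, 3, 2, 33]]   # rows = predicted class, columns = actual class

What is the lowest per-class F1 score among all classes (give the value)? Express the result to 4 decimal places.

0.4928

Per-class F1 score (2·TP/(2·TP+FP+FN)):
  joy: TP=40, FP=6+5+3+3+2=19, FN=0+1+1+2+0=4 → 80/103 = 0.77670
  sad: TP=18, FP=0+5+0+2+1=8, FN=6+5+3+6+3=23 → 36/67 = 0.53731
  anger: TP=17, FP=1+5+3+2+5=16, FN=5+5+2+6+1=19 → 34/69 = 0.49275
  fear: TP=43, FP=1+3+2+3+5=14, FN=3+0+3+4+3=13 → 86/113 = 0.76106
  surprise: TP=29, FP=2+6+6+4+4=22, FN=3+2+2+3+2=12 → 58/92 = 0.63043
  disgust: TP=33, FP=0+3+1+3+2=9, FN=2+1+5+5+4=17 → 66/92 = 0.71739
Lowest is class 'anger' with F1 score = 0.4928.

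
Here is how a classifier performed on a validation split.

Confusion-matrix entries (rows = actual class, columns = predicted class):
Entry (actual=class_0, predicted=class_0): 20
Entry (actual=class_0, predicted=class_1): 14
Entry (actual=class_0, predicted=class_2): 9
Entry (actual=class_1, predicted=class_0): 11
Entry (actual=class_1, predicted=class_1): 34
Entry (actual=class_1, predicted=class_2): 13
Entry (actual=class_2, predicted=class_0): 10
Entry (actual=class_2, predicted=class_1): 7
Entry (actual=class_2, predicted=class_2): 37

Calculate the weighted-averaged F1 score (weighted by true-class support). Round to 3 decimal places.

0.585

Per-class F1 score (2·TP/(2·TP+FP+FN)):
  class_0: TP=20, FP=11+10=21, FN=14+9=23 → 40/84 = 0.4762
  class_1: TP=34, FP=14+7=21, FN=11+13=24 → 68/113 = 0.6018
  class_2: TP=37, FP=9+13=22, FN=10+7=17 → 74/113 = 0.6549
Weighted-F1 score = Σ (supportᵢ/N)·F1 scoreᵢ with N=155: (43/155)·0.4762 + (58/155)·0.6018 + (54/155)·0.6549 = 0.585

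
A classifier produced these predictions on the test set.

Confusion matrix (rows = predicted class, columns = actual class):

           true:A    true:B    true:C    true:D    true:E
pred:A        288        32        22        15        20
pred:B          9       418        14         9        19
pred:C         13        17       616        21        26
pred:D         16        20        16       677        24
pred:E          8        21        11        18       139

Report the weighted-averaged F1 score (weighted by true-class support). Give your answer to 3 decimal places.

0.858

Per-class F1 score (2·TP/(2·TP+FP+FN)):
  A: TP=288, FP=32+22+15+20=89, FN=9+13+16+8=46 → 576/711 = 0.8101
  B: TP=418, FP=9+14+9+19=51, FN=32+17+20+21=90 → 836/977 = 0.8557
  C: TP=616, FP=13+17+21+26=77, FN=22+14+16+11=63 → 1232/1372 = 0.8980
  D: TP=677, FP=16+20+16+24=76, FN=15+9+21+18=63 → 1354/1493 = 0.9069
  E: TP=139, FP=8+21+11+18=58, FN=20+19+26+24=89 → 278/425 = 0.6541
Weighted-F1 score = Σ (supportᵢ/N)·F1 scoreᵢ with N=2489: (334/2489)·0.8101 + (508/2489)·0.8557 + (679/2489)·0.8980 + (740/2489)·0.9069 + (228/2489)·0.6541 = 0.858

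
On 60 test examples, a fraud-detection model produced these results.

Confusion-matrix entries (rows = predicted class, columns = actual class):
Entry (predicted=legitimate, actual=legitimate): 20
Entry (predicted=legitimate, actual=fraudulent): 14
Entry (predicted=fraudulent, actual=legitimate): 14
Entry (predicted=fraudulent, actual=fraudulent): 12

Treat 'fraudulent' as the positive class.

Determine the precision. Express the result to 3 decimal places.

Precision = TP/(TP+FP) = 12/(12+14) = 12/26 = 0.462

0.462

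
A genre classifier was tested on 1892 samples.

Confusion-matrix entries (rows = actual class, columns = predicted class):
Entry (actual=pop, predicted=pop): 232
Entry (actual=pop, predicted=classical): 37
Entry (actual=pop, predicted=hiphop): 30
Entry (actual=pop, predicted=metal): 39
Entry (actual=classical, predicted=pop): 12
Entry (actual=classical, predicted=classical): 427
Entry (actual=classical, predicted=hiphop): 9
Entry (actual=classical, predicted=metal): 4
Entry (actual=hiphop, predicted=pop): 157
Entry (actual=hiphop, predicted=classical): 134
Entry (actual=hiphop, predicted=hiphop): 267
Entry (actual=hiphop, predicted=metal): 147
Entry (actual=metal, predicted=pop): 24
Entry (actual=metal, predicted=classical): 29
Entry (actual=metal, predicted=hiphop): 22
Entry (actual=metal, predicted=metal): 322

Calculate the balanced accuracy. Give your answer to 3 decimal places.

Balanced accuracy = mean of per-class recall.
  pop: recall = 232/338 = 0.6864
  classical: recall = 427/452 = 0.9447
  hiphop: recall = 267/705 = 0.3787
  metal: recall = 322/397 = 0.8111
Mean = (0.6864 + 0.9447 + 0.3787 + 0.8111) / 4 = 0.705

0.705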